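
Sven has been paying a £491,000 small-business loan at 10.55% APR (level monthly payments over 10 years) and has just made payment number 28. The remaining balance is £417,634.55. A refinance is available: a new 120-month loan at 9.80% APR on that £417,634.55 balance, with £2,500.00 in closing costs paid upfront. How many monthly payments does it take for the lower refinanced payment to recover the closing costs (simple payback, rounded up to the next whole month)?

3 months

Current payment = 491,000 × 10.55%/12 / (1 − (1+0.0087917)^−120) = £6,639.06.
Refinanced payment = 417,634.55 × 0.0081667 / (1 − (1+0.0081667)^−120) = £5,472.92.
Monthly savings = £6,639.06 − £5,472.92 = £1,166.14.
Break-even = £2,500.00 / £1,166.14 = 2.14 → 3 months.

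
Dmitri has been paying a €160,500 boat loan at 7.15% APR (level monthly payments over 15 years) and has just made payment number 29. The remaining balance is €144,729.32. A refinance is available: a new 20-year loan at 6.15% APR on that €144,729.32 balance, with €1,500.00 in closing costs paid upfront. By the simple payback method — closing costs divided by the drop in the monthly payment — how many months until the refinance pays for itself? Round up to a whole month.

Current payment = 160,500 × 7.15%/12 / (1 − (1+0.0059583)^−180) = €1,456.11.
Refinanced payment = 144,729.32 × 0.0051250 / (1 − (1+0.0051250)^−240) = €1,049.45.
Monthly savings = €1,456.11 − €1,049.45 = €406.66.
Break-even = €1,500.00 / €406.66 = 3.69 → 4 months.

4 months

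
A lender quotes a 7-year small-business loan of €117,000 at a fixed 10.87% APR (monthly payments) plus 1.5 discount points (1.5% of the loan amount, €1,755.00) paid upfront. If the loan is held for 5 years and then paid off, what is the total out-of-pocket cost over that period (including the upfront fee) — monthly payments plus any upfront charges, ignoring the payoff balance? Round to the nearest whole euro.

€121,475

Monthly rate = 10.87%/12 = 0.0090583; payment = 117,000 × 0.0090583 / (1 − (1+0.0090583)^−84) = €1,995.34.
Total outlay = 60 × €1,995.34 + €1,755.00 = €121,475.40.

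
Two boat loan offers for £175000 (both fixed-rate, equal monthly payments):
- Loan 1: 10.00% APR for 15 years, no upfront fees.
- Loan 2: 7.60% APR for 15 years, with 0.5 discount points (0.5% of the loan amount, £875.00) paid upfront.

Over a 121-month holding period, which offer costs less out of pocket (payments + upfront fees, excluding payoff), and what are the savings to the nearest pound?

Loan 2 by £29,173

Loan 1: monthly rate = 10%/12 = 0.0083333; payment = 175,000 × 0.0083333 / (1 − (1+0.0083333)^−180) = £1,880.56.
Loan 2: monthly rate = 7.6%/12 = 0.0063333; payment = 175,000 × 0.0063333 / (1 − (1+0.0063333)^−180) = £1,632.23.
Over 121 months: Loan 1 costs 121 × £1,880.56 = £227,547.76; Loan 2 costs 121 × £1,632.23 + £875.00 = £198,374.83.
Loan 2 is cheaper by £227,547.76 − £198,374.83 = £29,172.93.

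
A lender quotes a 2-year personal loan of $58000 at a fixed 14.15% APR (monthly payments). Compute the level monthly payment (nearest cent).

At 14.15% the monthly rate is 0.0117917, so the payment is 58,000 × 0.0117917 / (1 − 1.0117917^−24) = $2,788.86.

$2,788.86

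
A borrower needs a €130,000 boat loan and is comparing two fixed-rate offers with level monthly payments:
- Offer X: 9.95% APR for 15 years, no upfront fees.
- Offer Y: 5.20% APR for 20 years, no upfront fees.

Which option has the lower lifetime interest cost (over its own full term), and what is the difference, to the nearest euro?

Offer X: monthly rate = 9.95%/12 = 0.0082917; payment = 130,000 × 0.0082917 / (1 − (1+0.0082917)^−180) = €1,393.01.
Total interest on Offer X = 180 × €1,393.01 − €130,000 = €120,741.80.
Offer Y: monthly rate = 5.2%/12 = 0.0043333; payment = 130,000 × 0.0043333 / (1 − (1+0.0043333)^−240) = €872.37.
Total interest on Offer Y = 240 × €872.37 − €130,000 = €79,368.80.
Offer Y is lower by €41,373.00.

Offer Y by €41,373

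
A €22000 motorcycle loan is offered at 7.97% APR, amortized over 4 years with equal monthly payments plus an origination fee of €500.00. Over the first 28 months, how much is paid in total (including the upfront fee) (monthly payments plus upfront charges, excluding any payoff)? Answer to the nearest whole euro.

At 7.97% the monthly rate is 0.0066417, so the payment is 22,000 × 0.0066417 / (1 − 1.0066417^−48) = €536.77.
Total outlay = 28 × €536.77 + €500.00 = €15,529.56.

€15,530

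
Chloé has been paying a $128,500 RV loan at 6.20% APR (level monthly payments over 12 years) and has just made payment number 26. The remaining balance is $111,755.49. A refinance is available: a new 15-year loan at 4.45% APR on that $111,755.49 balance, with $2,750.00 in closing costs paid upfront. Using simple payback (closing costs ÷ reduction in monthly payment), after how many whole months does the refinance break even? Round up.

Current payment = 128,500 × 6.2%/12 / (1 − (1+0.0051667)^−144) = $1,267.31.
Refinanced payment = 111,755.49 × 0.0037083 / (1 − (1+0.0037083)^−180) = $852.07.
Monthly savings = $1,267.31 − $852.07 = $415.24.
Break-even = $2,750.00 / $415.24 = 6.62 → 7 months.

7 months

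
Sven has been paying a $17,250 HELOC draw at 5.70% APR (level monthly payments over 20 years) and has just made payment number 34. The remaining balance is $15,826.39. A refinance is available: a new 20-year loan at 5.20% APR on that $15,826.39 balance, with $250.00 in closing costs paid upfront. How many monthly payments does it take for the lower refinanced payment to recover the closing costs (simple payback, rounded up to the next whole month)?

18 months

Current payment = 17,250 × 5.7%/12 / (1 − (1+0.0047500)^−240) = $120.62.
Refinanced payment = 15,826.39 × 0.0043333 / (1 − (1+0.0043333)^−240) = $106.20.
Monthly savings = $120.62 − $106.20 = $14.42.
Break-even = $250.00 / $14.42 = 17.34 → 18 months.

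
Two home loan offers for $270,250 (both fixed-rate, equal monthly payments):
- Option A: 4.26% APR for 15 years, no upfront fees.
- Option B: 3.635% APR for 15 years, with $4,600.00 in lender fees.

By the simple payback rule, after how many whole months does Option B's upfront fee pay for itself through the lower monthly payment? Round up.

55 months

Option A: monthly rate = 4.26%/12 = 0.0035500; payment = 270,250 × 0.0035500 / (1 − (1+0.0035500)^−180) = $2,034.40.
Option B: monthly rate = 3.635%/12 = 0.0030292; payment = 270,250 × 0.0030292 / (1 − (1+0.0030292)^−180) = $1,949.94.
Monthly savings = $2,034.40 − $1,949.94 = $84.46.
Break-even = $4,600.00 / $84.46 = 54.46 → 55 months.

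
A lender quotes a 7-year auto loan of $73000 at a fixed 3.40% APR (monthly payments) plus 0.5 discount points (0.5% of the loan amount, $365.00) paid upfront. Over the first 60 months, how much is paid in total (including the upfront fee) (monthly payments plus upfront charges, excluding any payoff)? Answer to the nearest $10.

At 3.40% the monthly rate is 0.0028333, so the payment is 73,000 × 0.0028333 / (1 − 1.0028333^−84) = $977.79.
Total outlay = 60 × $977.79 + $365.00 = $59,032.40.

$59,030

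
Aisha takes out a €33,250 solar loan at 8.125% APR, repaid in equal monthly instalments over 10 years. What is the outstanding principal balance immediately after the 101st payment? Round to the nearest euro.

With monthly rate i = 8.125%/12 = 0.0067708, the balance after k of n payments is P · [(1+i)^n − (1+i)^k] / [(1+i)^n − 1].
(1+0.0067708)^120 = 2.24737238 and (1+0.0067708)^101 = 1.97693849, so the balance is 33,250 × (2.24737238 − 1.97693849) / (2.24737238 − 1) = €7,208.69.

€7,209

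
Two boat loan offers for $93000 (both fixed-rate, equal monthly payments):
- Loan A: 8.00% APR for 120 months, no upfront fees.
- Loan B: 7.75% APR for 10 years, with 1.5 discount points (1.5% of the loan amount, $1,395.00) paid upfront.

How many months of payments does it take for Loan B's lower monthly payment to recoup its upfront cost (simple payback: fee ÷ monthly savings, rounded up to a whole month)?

Loan A: monthly rate = 8%/12 = 0.0066667; payment = 93,000 × 0.0066667 / (1 − (1+0.0066667)^−120) = $1,128.35.
Loan B: at 7.75% the monthly rate is 0.0064583, so the payment is 93,000 × 0.0064583 / (1 − 1.0064583^−120) = $1,116.10.
Monthly savings = $1,128.35 − $1,116.10 = $12.25.
Break-even = $1,395.00 / $12.25 = 113.88 → 114 months.

114 months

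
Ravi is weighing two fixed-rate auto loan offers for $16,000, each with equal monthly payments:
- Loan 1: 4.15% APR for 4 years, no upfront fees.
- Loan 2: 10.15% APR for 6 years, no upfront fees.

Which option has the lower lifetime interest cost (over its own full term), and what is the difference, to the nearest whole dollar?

Loan 1: monthly rate = 4.15%/12 = 0.0034583; payment = 16,000 × 0.0034583 / (1 − (1+0.0034583)^−48) = $362.34.
Total interest on Loan 1 = 48 × $362.34 − $16,000 = $1,392.32.
Loan 2: monthly rate = 10.15%/12 = 0.0084583; payment = 16,000 × 0.0084583 / (1 − (1+0.0084583)^−72) = $297.63.
Total interest on Loan 2 = 72 × $297.63 − $16,000 = $5,429.36.
Loan 1 is lower by $4,037.04.

Loan 1 by $4,037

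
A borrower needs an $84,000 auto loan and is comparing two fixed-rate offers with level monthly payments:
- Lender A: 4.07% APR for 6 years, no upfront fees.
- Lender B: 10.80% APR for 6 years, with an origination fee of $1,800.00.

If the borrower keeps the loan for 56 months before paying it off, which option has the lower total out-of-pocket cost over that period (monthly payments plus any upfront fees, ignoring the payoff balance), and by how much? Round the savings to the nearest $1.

Lender A: monthly rate = 4.07%/12 = 0.0033917; payment = 84,000 × 0.0033917 / (1 − (1+0.0033917)^−72) = $1,316.88.
Lender B: at 10.80% the monthly rate is 0.0090000, so the payment is 84,000 × 0.0090000 / (1 − 1.0090000^−72) = $1,590.27.
Over 56 months: Lender A costs 56 × $1,316.88 = $73,745.28; Lender B costs 56 × $1,590.27 + $1,800.00 = $90,855.12.
Lender A is cheaper by $90,855.12 − $73,745.28 = $17,109.84.

Lender A by $17,110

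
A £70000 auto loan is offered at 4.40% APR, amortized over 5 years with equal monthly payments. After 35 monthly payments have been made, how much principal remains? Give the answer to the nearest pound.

With monthly rate i = 4.4%/12 = 0.0036667, the balance after k of n payments is P · [(1+i)^n − (1+i)^k] / [(1+i)^n − 1].
(1+0.0036667)^60 = 1.24557547 and (1+0.0036667)^35 = 1.13666511, so the balance is 70,000 × (1.24557547 − 1.13666511) / (1.24557547 − 1) = £31,044.33.

£31,044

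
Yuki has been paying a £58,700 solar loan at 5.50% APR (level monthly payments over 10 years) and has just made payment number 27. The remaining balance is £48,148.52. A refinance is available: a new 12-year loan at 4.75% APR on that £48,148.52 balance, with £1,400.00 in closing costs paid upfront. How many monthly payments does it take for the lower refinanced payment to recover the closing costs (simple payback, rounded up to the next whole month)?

8 months

Current payment = 58,700 × 5.5%/12 / (1 − (1+0.0045833)^−120) = £637.05.
Refinanced payment = 48,148.52 × 0.0039583 / (1 − (1+0.0039583)^−144) = £439.31.
Monthly savings = £637.05 − £439.31 = £197.74.
Break-even = £1,400.00 / £197.74 = 7.08 → 8 months.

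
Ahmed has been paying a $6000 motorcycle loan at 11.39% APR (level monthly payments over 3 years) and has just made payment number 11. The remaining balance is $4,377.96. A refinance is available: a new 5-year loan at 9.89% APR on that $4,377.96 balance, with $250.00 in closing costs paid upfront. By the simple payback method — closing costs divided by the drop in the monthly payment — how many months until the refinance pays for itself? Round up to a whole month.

Current payment = 6,000 × 11.39%/12 / (1 − (1+0.0094917)^−36) = $197.54.
Refinanced payment = 4,377.96 × 0.0082417 / (1 − (1+0.0082417)^−60) = $92.78.
Monthly savings = $197.54 − $92.78 = $104.76.
Break-even = $250.00 / $104.76 = 2.39 → 3 months.

3 months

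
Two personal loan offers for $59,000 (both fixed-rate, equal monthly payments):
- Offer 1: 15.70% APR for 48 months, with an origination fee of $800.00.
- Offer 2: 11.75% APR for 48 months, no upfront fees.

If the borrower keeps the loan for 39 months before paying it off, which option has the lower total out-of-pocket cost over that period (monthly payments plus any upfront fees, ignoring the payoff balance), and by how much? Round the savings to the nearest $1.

Offer 2 by $5,346

Offer 1: monthly rate = 15.7%/12 = 0.0130833; payment = 59,000 × 0.0130833 / (1 − (1+0.0130833)^−48) = $1,663.03.
Offer 2: at 11.75% the monthly rate is 0.0097917, so the payment is 59,000 × 0.0097917 / (1 − 1.0097917^−48) = $1,546.46.
Over 39 months: Offer 1 costs 39 × $1,663.03 + $800.00 = $65,658.17; Offer 2 costs 39 × $1,546.46 = $60,311.94.
Offer 2 is cheaper by $65,658.17 − $60,311.94 = $5,346.23.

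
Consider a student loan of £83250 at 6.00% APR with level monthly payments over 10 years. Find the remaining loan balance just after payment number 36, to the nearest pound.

With monthly rate i = 6%/12 = 0.0050000, the balance after k of n payments is P · [(1+i)^n − (1+i)^k] / [(1+i)^n − 1].
(1+0.0050000)^120 = 1.81939673 and (1+0.0050000)^36 = 1.19668052, so the balance is 83,250 × (1.81939673 − 1.19668052) / (1.81939673 − 1) = £63,267.43.

£63,267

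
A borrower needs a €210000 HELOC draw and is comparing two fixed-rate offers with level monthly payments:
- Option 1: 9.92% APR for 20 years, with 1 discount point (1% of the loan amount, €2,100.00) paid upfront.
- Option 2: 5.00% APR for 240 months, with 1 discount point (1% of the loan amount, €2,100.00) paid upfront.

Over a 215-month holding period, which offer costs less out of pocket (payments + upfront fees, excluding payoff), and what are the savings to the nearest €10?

Option 2 by €135,350

Option 1: monthly rate = 9.92%/12 = 0.0082667; payment = 210,000 × 0.0082667 / (1 − (1+0.0082667)^−240) = €2,015.43.
Option 2: at 5.00% the monthly rate is 0.0041667, so the payment is 210,000 × 0.0041667 / (1 − 1.0041667^−240) = €1,385.91.
Over 215 months: Option 1 costs 215 × €2,015.43 + €2,100.00 = €435,417.45; Option 2 costs 215 × €1,385.91 + €2,100.00 = €300,070.65.
Option 2 is cheaper by €435,417.45 − €300,070.65 = €135,346.80.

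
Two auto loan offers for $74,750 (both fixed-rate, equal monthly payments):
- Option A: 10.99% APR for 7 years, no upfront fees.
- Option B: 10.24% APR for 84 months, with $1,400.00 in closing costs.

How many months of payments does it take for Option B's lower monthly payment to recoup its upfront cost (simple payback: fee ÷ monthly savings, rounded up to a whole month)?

48 months

Option A: monthly rate = 10.99%/12 = 0.0091583; payment = 74,750 × 0.0091583 / (1 − (1+0.0091583)^−84) = $1,279.51.
Option B: monthly rate = 10.24%/12 = 0.0085333; payment = 74,750 × 0.0085333 / (1 − (1+0.0085333)^−84) = $1,250.23.
Monthly savings = $1,279.51 − $1,250.23 = $29.28.
Break-even = $1,400.00 / $29.28 = 47.81 → 48 months.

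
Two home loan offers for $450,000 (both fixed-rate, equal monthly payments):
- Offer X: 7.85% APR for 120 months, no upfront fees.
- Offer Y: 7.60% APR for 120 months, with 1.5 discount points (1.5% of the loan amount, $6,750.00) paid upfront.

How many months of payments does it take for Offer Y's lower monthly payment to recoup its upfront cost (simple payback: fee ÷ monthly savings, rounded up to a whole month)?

Offer X: monthly rate = 7.85%/12 = 0.0065417; payment = 450,000 × 0.0065417 / (1 − (1+0.0065417)^−120) = $5,424.14.
Offer Y: at 7.60% the monthly rate is 0.0063333, so the payment is 450,000 × 0.0063333 / (1 − 1.0063333^−120) = $5,365.10.
Monthly savings = $5,424.14 − $5,365.10 = $59.04.
Break-even = $6,750.00 / $59.04 = 114.33 → 115 months.

115 months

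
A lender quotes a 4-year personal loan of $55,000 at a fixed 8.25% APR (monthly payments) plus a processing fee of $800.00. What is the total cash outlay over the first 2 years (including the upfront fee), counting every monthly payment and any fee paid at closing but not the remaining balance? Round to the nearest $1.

$33,180

Monthly rate = 8.25%/12 = 0.0068750; payment = 55,000 × 0.0068750 / (1 − (1+0.0068750)^−48) = $1,349.17.
Total outlay = 24 × $1,349.17 + $800.00 = $33,180.08.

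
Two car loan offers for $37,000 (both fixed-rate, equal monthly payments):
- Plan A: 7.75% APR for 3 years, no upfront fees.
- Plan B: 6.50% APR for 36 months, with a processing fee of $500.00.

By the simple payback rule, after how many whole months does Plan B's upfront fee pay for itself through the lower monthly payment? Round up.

24 months

Plan A: monthly rate = 7.75%/12 = 0.0064583; payment = 37,000 × 0.0064583 / (1 − (1+0.0064583)^−36) = $1,155.18.
Plan B: at 6.50% the monthly rate is 0.0054167, so the payment is 37,000 × 0.0054167 / (1 − 1.0054167^−36) = $1,134.01.
Monthly savings = $1,155.18 − $1,134.01 = $21.17.
Break-even = $500.00 / $21.17 = 23.62 → 24 months.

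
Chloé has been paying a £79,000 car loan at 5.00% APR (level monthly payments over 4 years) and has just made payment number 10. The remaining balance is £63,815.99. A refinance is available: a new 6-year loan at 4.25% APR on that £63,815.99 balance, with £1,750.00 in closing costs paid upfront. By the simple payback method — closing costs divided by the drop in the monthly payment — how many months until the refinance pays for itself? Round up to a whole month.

Current payment = 79,000 × 5%/12 / (1 − (1+0.0041667)^−48) = £1,819.31.
Refinanced payment = 63,815.99 × 0.0035417 / (1 − (1+0.0035417)^−72) = £1,005.70.
Monthly savings = £1,819.31 − £1,005.70 = £813.61.
Break-even = £1,750.00 / £813.61 = 2.15 → 3 months.

3 months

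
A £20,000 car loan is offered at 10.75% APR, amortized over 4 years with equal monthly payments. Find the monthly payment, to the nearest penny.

At 10.75% the monthly rate is 0.0089583, so the payment is 20,000 × 0.0089583 / (1 − 1.0089583^−48) = £514.49.

£514.49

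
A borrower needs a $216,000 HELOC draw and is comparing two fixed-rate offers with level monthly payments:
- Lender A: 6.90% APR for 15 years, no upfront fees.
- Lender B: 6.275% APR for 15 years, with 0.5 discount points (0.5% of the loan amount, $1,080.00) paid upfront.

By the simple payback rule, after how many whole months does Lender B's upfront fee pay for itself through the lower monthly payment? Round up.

Lender A: monthly rate = 6.9%/12 = 0.0057500; payment = 216,000 × 0.0057500 / (1 − (1+0.0057500)^−180) = $1,929.41.
Lender B: at 6.275% the monthly rate is 0.0052292, so the payment is 216,000 × 0.0052292 / (1 − 1.0052292^−180) = $1,854.98.
Monthly savings = $1,929.41 − $1,854.98 = $74.43.
Break-even = $1,080.00 / $74.43 = 14.51 → 15 months.

15 months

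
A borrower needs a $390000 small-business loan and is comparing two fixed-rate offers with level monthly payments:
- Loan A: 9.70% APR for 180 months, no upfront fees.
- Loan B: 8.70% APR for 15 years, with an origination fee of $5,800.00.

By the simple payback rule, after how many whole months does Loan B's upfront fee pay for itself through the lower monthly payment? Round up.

Loan A: at 9.70% the monthly rate is 0.0080833, so the payment is 390,000 × 0.0080833 / (1 − 1.0080833^−180) = $4,119.67.
Loan B: at 8.70% the monthly rate is 0.0072500, so the payment is 390,000 × 0.0072500 / (1 − 1.0072500^−180) = $3,886.34.
Monthly savings = $4,119.67 − $3,886.34 = $233.33.
Break-even = $5,800.00 / $233.33 = 24.86 → 25 months.

25 months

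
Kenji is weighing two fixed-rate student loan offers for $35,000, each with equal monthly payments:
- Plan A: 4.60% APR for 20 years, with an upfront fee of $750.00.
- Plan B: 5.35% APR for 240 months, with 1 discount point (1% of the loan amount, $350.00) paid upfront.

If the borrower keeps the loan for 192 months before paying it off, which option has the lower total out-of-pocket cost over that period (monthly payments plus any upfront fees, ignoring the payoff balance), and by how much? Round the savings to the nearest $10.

Plan A by $2,380

Plan A: monthly rate = 4.6%/12 = 0.0038333; payment = 35,000 × 0.0038333 / (1 − (1+0.0038333)^−240) = $223.32.
Plan B: monthly rate = 5.35%/12 = 0.0044583; payment = 35,000 × 0.0044583 / (1 − (1+0.0044583)^−240) = $237.81.
Over 192 months: Plan A costs 192 × $223.32 + $750.00 = $43,627.44; Plan B costs 192 × $237.81 + $350.00 = $46,009.52.
Plan A is cheaper by $46,009.52 − $43,627.44 = $2,382.08.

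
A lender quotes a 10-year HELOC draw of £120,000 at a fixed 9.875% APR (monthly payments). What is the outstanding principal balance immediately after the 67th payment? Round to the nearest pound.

With monthly rate i = 9.875%/12 = 0.0082292, the balance after k of n payments is P · [(1+i)^n − (1+i)^k] / [(1+i)^n − 1].
(1+0.0082292)^120 = 2.67368856 and (1+0.0082292)^67 = 1.73169023, so the balance is 120,000 × (2.67368856 − 1.73169023) / (2.67368856 − 1) = £67,539.33.

£67,539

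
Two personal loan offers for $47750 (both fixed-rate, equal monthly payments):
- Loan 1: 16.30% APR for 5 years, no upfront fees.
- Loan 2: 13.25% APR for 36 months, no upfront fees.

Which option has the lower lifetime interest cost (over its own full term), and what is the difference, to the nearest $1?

Loan 2 by $12,002

Loan 1: monthly rate = 16.3%/12 = 0.0135833; payment = 47,750 × 0.0135833 / (1 − (1+0.0135833)^−60) = $1,168.81.
Total interest on Loan 1 = 60 × $1,168.81 − $47,750 = $22,378.60.
Loan 2: monthly rate = 13.25%/12 = 0.0110417; payment = 47,750 × 0.0110417 / (1 − (1+0.0110417)^−36) = $1,614.64.
Total interest on Loan 2 = 36 × $1,614.64 − $47,750 = $10,377.04.
Loan 2 is lower by $12,001.56.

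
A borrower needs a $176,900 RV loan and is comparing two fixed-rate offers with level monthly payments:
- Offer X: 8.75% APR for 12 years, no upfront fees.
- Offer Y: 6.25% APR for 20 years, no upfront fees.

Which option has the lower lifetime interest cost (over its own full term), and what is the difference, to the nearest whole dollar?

Offer X by $24,000

Offer X: monthly rate = 8.75%/12 = 0.0072917; payment = 176,900 × 0.0072917 / (1 − (1+0.0072917)^−144) = $1,988.35.
Total interest on Offer X = 144 × $1,988.35 − $176,900 = $109,422.40.
Offer Y: monthly rate = 6.25%/12 = 0.0052083; payment = 176,900 × 0.0052083 / (1 − (1+0.0052083)^−240) = $1,293.01.
Total interest on Offer Y = 240 × $1,293.01 − $176,900 = $133,422.40.
Offer X is lower by $24,000.00.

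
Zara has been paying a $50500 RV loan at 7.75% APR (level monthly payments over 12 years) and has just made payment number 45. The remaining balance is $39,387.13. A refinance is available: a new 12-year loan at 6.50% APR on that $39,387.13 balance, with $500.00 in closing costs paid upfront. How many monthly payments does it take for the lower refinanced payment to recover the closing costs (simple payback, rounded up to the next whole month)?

4 months

Current payment = 50,500 × 7.75%/12 / (1 − (1+0.0064583)^−144) = $539.74.
Refinanced payment = 39,387.13 × 0.0054167 / (1 − (1+0.0054167)^−144) = $394.63.
Monthly savings = $539.74 − $394.63 = $145.11.
Break-even = $500.00 / $145.11 = 3.45 → 4 months.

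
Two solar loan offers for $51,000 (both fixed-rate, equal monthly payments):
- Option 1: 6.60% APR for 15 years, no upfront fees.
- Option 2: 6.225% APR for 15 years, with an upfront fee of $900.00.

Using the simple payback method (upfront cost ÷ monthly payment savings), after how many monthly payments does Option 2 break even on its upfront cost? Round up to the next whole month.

86 months

Option 1: monthly rate = 6.6%/12 = 0.0055000; payment = 51,000 × 0.0055000 / (1 − (1+0.0055000)^−180) = $447.07.
Option 2: at 6.225% the monthly rate is 0.0051875, so the payment is 51,000 × 0.0051875 / (1 − 1.0051875^−180) = $436.59.
Monthly savings = $447.07 − $436.59 = $10.48.
Break-even = $900.00 / $10.48 = 85.88 → 86 months.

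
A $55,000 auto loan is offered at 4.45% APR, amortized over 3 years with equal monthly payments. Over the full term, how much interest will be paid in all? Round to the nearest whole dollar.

$3,855

At 4.45% the monthly rate is 0.0037083, so the payment is 55,000 × 0.0037083 / (1 − 1.0037083^−36) = $1,634.85.
Total paid = 36 × $1,634.85 = $58,854.60; interest = $58,854.60 − $55,000 = $3,854.60.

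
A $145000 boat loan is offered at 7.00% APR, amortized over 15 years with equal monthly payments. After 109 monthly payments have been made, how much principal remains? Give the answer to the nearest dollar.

$75,587

With monthly rate i = 7%/12 = 0.0058333, the balance after k of n payments is P · [(1+i)^n − (1+i)^k] / [(1+i)^n − 1].
(1+0.0058333)^180 = 2.84894673 and (1+0.0058333)^109 = 1.88510967, so the balance is 145,000 × (2.84894673 − 1.88510967) / (2.84894673 − 1) = $75,587.02.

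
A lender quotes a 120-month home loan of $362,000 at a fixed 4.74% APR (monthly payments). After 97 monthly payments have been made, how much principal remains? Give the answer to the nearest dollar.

$83,253

With monthly rate i = 4.74%/12 = 0.0039500, the balance after k of n payments is P · [(1+i)^n − (1+i)^k] / [(1+i)^n − 1].
(1+0.0039500)^120 = 1.60490780 and (1+0.0039500)^97 = 1.46579135, so the balance is 362,000 × (1.60490780 − 1.46579135) / (1.60490780 − 1) = $83,252.61.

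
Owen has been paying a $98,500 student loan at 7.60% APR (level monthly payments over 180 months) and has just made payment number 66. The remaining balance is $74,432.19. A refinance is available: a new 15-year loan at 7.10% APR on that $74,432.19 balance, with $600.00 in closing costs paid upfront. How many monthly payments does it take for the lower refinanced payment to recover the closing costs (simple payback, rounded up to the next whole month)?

Current payment = 98,500 × 7.6%/12 / (1 − (1+0.0063333)^−180) = $918.71.
Refinanced payment = 74,432.19 × 0.0059167 / (1 − (1+0.0059167)^−180) = $673.19.
Monthly savings = $918.71 − $673.19 = $245.52.
Break-even = $600.00 / $245.52 = 2.44 → 3 months.

3 months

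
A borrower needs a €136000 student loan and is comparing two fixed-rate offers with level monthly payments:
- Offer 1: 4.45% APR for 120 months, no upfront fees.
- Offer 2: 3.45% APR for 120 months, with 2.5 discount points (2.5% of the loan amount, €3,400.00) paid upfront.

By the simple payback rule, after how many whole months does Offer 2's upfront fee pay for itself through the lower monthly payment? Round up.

53 months

Offer 1: monthly rate = 4.45%/12 = 0.0037083; payment = 136,000 × 0.0037083 / (1 − (1+0.0037083)^−120) = €1,406.21.
Offer 2: at 3.45% the monthly rate is 0.0028750, so the payment is 136,000 × 0.0028750 / (1 − 1.0028750^−120) = €1,341.66.
Monthly savings = €1,406.21 − €1,341.66 = €64.55.
Break-even = €3,400.00 / €64.55 = 52.67 → 53 months.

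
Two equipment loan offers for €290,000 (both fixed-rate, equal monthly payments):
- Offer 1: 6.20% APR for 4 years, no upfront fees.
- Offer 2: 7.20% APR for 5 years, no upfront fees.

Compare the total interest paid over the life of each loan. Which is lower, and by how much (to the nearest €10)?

Offer 1: monthly rate = 6.2%/12 = 0.0051667; payment = 290,000 × 0.0051667 / (1 − (1+0.0051667)^−48) = €6,837.28.
Total interest on Offer 1 = 48 × €6,837.28 − €290,000 = €38,189.44.
Offer 2: at 7.20% the monthly rate is 0.0060000, so the payment is 290,000 × 0.0060000 / (1 − 1.0060000^−60) = €5,769.75.
Total interest on Offer 2 = 60 × €5,769.75 − €290,000 = €56,185.00.
Offer 1 is lower by €17,995.56.

Offer 1 by €18,000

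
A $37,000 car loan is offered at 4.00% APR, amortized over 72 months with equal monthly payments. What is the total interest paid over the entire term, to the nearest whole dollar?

Monthly rate = 4%/12 = 0.0033333; payment = 37,000 × 0.0033333 / (1 − (1+0.0033333)^−72) = $578.87.
Total paid = 72 × $578.87 = $41,678.64; interest = $41,678.64 − $37,000 = $4,678.64.

$4,679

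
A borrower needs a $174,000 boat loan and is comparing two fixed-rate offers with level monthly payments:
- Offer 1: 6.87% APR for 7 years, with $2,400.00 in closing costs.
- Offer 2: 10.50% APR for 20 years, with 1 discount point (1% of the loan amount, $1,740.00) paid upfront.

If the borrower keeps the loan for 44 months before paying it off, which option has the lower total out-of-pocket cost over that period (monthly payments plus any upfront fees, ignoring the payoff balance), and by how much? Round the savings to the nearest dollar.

Offer 1: monthly rate = 6.87%/12 = 0.0057250; payment = 174,000 × 0.0057250 / (1 − (1+0.0057250)^−84) = $2,615.08.
Offer 2: at 10.50% the monthly rate is 0.0087500, so the payment is 174,000 × 0.0087500 / (1 − 1.0087500^−240) = $1,737.18.
Over 44 months: Offer 1 costs 44 × $2,615.08 + $2,400.00 = $117,463.52; Offer 2 costs 44 × $1,737.18 + $1,740.00 = $78,175.92.
Offer 2 is cheaper by $117,463.52 − $78,175.92 = $39,287.60.

Offer 2 by $39,288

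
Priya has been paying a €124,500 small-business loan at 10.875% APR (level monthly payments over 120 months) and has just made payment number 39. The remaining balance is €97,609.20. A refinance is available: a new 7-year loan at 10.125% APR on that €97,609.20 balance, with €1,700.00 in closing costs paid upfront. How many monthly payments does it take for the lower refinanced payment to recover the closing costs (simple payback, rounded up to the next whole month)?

22 months

Current payment = 124,500 × 10.875%/12 / (1 − (1+0.0090625)^−120) = €1,706.19.
Refinanced payment = 97,609.20 × 0.0084375 / (1 − (1+0.0084375)^−84) = €1,626.74.
Monthly savings = €1,706.19 − €1,626.74 = €79.45.
Break-even = €1,700.00 / €79.45 = 21.40 → 22 months.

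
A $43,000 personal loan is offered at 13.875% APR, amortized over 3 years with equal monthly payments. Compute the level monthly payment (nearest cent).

$1,467.03

At 13.875% the monthly rate is 0.0115625, so the payment is 43,000 × 0.0115625 / (1 − 1.0115625^−36) = $1,467.03.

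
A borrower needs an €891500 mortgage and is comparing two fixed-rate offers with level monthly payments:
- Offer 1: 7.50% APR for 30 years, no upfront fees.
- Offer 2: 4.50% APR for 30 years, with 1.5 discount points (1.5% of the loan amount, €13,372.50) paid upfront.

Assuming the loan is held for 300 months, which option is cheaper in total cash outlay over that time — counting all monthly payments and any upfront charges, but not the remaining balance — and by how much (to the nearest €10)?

Offer 1: monthly rate = 7.5%/12 = 0.0062500; payment = 891,500 × 0.0062500 / (1 − (1+0.0062500)^−360) = €6,233.50.
Offer 2: at 4.50% the monthly rate is 0.0037500, so the payment is 891,500 × 0.0037500 / (1 − 1.0037500^−360) = €4,517.10.
Over 300 months: Offer 1 costs 300 × €6,233.50 = €1,870,050.00; Offer 2 costs 300 × €4,517.10 + €13,372.50 = €1,368,502.50.
Offer 2 is cheaper by €1,870,050.00 − €1,368,502.50 = €501,547.50.

Offer 2 by €501,550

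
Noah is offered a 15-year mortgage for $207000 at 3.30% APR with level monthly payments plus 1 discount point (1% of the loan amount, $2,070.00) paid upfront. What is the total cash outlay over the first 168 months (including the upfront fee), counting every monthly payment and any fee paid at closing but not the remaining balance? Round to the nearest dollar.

$247,276

At 3.30% the monthly rate is 0.0027500, so the payment is 207,000 × 0.0027500 / (1 − 1.0027500^−180) = $1,459.56.
Total outlay = 168 × $1,459.56 + $2,070.00 = $247,276.08.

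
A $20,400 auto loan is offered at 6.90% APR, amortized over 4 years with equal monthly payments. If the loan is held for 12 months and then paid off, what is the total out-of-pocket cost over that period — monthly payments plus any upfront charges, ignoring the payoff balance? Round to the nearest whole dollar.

$5,851

At 6.90% the monthly rate is 0.0057500, so the payment is 20,400 × 0.0057500 / (1 − 1.0057500^−48) = $487.56.
Total outlay = 12 × $487.56 = $5,850.72.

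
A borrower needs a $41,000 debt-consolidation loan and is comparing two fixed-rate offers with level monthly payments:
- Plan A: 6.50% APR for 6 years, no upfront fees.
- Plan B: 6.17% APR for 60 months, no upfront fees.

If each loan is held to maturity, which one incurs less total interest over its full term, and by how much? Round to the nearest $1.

Plan A: at 6.50% the monthly rate is 0.0054167, so the payment is 41,000 × 0.0054167 / (1 − 1.0054167^−72) = $689.21.
Total interest on Plan A = 72 × $689.21 − $41,000 = $8,623.12.
Plan B: monthly rate = 6.17%/12 = 0.0051417; payment = 41,000 × 0.0051417 / (1 − (1+0.0051417)^−60) = $795.89.
Total interest on Plan B = 60 × $795.89 − $41,000 = $6,753.40.
Plan B is lower by $1,869.72.

Plan B by $1,870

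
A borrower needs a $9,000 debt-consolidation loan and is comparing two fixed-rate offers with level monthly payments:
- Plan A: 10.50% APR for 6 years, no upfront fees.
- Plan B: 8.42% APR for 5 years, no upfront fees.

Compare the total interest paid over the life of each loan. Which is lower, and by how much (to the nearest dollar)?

Plan A: at 10.50% the monthly rate is 0.0087500, so the payment is 9,000 × 0.0087500 / (1 − 1.0087500^−72) = $169.01.
Total interest on Plan A = 72 × $169.01 − $9,000 = $3,168.72.
Plan B: at 8.42% the monthly rate is 0.0070167, so the payment is 9,000 × 0.0070167 / (1 − 1.0070167^−60) = $184.30.
Total interest on Plan B = 60 × $184.30 − $9,000 = $2,058.00.
Plan B is lower by $1,110.72.

Plan B by $1,111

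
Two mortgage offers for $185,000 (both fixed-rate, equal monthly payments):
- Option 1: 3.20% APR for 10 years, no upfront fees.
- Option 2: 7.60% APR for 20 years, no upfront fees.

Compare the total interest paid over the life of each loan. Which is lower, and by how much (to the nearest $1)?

Option 1: at 3.20% the monthly rate is 0.0026667, so the payment is 185,000 × 0.0026667 / (1 − 1.0026667^−120) = $1,803.50.
Total interest on Option 1 = 120 × $1,803.50 − $185,000 = $31,420.00.
Option 2: monthly rate = 7.6%/12 = 0.0063333; payment = 185,000 × 0.0063333 / (1 − (1+0.0063333)^−240) = $1,501.68.
Total interest on Option 2 = 240 × $1,501.68 − $185,000 = $175,403.20.
Option 1 is lower by $143,983.20.

Option 1 by $143,983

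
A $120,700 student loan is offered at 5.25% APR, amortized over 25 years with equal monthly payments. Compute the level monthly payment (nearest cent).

$723.29

At 5.25% the monthly rate is 0.0043750, so the payment is 120,700 × 0.0043750 / (1 − 1.0043750^−300) = $723.29.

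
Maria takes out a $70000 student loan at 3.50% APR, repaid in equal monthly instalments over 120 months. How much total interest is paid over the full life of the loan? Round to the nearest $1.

$13,064

At 3.50% the monthly rate is 0.0029167, so the payment is 70,000 × 0.0029167 / (1 − 1.0029167^−120) = $692.20.
Total paid = 120 × $692.20 = $83,064.00; interest = $83,064.00 − $70,000 = $13,064.00.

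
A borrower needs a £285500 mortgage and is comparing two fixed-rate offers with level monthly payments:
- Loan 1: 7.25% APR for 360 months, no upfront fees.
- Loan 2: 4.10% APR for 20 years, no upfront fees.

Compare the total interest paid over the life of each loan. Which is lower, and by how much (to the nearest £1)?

Loan 1: monthly rate = 7.25%/12 = 0.0060417; payment = 285,500 × 0.0060417 / (1 − (1+0.0060417)^−360) = £1,947.61.
Total interest on Loan 1 = 360 × £1,947.61 − £285,500 = £415,639.60.
Loan 2: monthly rate = 4.1%/12 = 0.0034167; payment = 285,500 × 0.0034167 / (1 − (1+0.0034167)^−240) = £1,745.15.
Total interest on Loan 2 = 240 × £1,745.15 − £285,500 = £133,336.00.
Loan 2 is lower by £282,303.60.

Loan 2 by £282,304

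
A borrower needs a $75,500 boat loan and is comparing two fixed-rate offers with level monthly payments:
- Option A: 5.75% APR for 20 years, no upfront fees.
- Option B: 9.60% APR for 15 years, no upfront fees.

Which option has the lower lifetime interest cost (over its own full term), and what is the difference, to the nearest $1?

Option A: monthly rate = 5.75%/12 = 0.0047917; payment = 75,500 × 0.0047917 / (1 − (1+0.0047917)^−240) = $530.07.
Total interest on Option A = 240 × $530.07 − $75,500 = $51,716.80.
Option B: at 9.60% the monthly rate is 0.0080000, so the payment is 75,500 × 0.0080000 / (1 − 1.0080000^−180) = $792.95.
Total interest on Option B = 180 × $792.95 − $75,500 = $67,231.00.
Option A is lower by $15,514.20.

Option A by $15,514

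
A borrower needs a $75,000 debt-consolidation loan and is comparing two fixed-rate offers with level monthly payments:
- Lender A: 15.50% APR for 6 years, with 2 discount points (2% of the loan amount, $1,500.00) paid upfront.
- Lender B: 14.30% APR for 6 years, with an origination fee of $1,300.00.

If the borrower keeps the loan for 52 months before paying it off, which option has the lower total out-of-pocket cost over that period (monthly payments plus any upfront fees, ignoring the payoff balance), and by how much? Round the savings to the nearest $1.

Lender B by $2,738

Lender A: monthly rate = 15.5%/12 = 0.0129167; payment = 75,000 × 0.0129167 / (1 − (1+0.0129167)^−72) = $1,606.31.
Lender B: monthly rate = 14.3%/12 = 0.0119167; payment = 75,000 × 0.0119167 / (1 − (1+0.0119167)^−72) = $1,557.50.
Over 52 months: Lender A costs 52 × $1,606.31 + $1,500.00 = $85,028.12; Lender B costs 52 × $1,557.50 + $1,300.00 = $82,290.00.
Lender B is cheaper by $85,028.12 − $82,290.00 = $2,738.12.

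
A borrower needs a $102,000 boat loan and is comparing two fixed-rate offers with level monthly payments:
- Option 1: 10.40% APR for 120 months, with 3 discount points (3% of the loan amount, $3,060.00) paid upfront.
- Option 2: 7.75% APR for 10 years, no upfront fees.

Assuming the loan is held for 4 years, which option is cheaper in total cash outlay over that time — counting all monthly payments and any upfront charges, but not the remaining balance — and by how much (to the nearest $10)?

Option 2 by $10,090

Option 1: monthly rate = 10.4%/12 = 0.0086667; payment = 102,000 × 0.0086667 / (1 − (1+0.0086667)^−120) = $1,370.63.
Option 2: monthly rate = 7.75%/12 = 0.0064583; payment = 102,000 × 0.0064583 / (1 − (1+0.0064583)^−120) = $1,224.11.
Over 48 months: Option 1 costs 48 × $1,370.63 + $3,060.00 = $68,850.24; Option 2 costs 48 × $1,224.11 = $58,757.28.
Option 2 is cheaper by $68,850.24 − $58,757.28 = $10,092.96.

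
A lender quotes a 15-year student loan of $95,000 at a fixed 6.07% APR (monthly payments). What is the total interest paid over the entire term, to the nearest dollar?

Monthly rate = 6.07%/12 = 0.0050583; payment = 95,000 × 0.0050583 / (1 − (1+0.0050583)^−180) = $805.26.
Total paid = 180 × $805.26 = $144,946.80; interest = $144,946.80 − $95,000 = $49,946.80.

$49,947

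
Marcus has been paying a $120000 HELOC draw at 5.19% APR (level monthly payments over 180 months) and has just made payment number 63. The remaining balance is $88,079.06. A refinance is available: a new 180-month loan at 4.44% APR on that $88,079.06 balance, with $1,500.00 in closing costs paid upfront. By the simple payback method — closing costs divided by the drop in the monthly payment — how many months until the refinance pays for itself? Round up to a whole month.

Current payment = 120,000 × 5.19%/12 / (1 − (1+0.0043250)^−180) = $960.87.
Refinanced payment = 88,079.06 × 0.0037000 / (1 − (1+0.0037000)^−180) = $671.10.
Monthly savings = $960.87 − $671.10 = $289.77.
Break-even = $1,500.00 / $289.77 = 5.18 → 6 months.

6 months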